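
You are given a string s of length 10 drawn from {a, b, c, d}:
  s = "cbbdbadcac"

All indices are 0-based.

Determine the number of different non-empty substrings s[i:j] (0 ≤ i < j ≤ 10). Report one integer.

49

rank→(start, suffix):
  0 → (8, 'ac')
  1 → (5, 'adcac')
  2 → (4, 'badcac')
  3 → (1, 'bbdbadcac')
  4 → (2, 'bdbadcac')
  5 → (9, 'c')
  6 → (7, 'cac')
  7 → (0, 'cbbdbadcac')
  8 → (3, 'dbadcac')
  9 → (6, 'dcac')

SA = [8, 5, 4, 1, 2, 9, 7, 0, 3, 6]
i: (SA[i-1],SA[i]) lcp shared
  1: (8,5) 1 'a'
  2: (5,4) 0 ''
  3: (4,1) 1 'b'
  4: (1,2) 1 'b'
  5: (2,9) 0 ''
  6: (9,7) 1 'c'
  7: (7,0) 1 'c'
  8: (0,3) 0 ''
  9: (3,6) 1 'd'

n(n+1)/2 = 10·11/2 = 55
Σ LCP = 0 + 1 + 0 + 1 + 1 + 0 + 1 + 1 + 0 + 1 = 6
distinct = 55 − 6 = 49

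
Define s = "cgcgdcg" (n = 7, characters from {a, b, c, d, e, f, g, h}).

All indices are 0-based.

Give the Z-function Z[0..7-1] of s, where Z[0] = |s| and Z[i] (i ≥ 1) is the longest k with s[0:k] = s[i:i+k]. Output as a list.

Z[0]=7
i=1: outside box; Z[1]=0
i=2: outside box; Z[2]=2 grow→box=[2,4)
i=3: min(r-i=1, Z[1]=0)=0; Z[3]=0
i=4: outside box; Z[4]=0
i=5: outside box; Z[5]=2 grow→box=[5,7)
i=6: min(r-i=1, Z[1]=0)=0; Z[6]=0

[7, 0, 2, 0, 0, 2, 0]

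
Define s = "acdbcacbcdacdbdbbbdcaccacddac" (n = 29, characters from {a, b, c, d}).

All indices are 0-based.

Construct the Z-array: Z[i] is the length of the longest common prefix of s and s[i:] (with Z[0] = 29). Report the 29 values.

Z[0]=29
i=1: outside box; Z[1]=0
i=2: outside box; Z[2]=0
i=3: outside box; Z[3]=0
i=4: outside box; Z[4]=0
i=5: outside box; Z[5]=2 grow→box=[5,7)
i=6: min(r-i=1, Z[1]=0)=0; Z[6]=0
i=7: outside box; Z[7]=0
i=8: outside box; Z[8]=0
i=9: outside box; Z[9]=0
i=10: outside box; Z[10]=4 grow→box=[10,14)
i=11: min(r-i=3, Z[1]=0)=0; Z[11]=0
i=12: min(r-i=2, Z[2]=0)=0; Z[12]=0
i=13: min(r-i=1, Z[3]=0)=0; Z[13]=0
i=14: outside box; Z[14]=0
i=15: outside box; Z[15]=0
i=16: outside box; Z[16]=0
i=17: outside box; Z[17]=0
i=18: outside box; Z[18]=0
i=19: outside box; Z[19]=0
i=20: outside box; Z[20]=2 grow→box=[20,22)
i=21: min(r-i=1, Z[1]=0)=0; Z[21]=0
i=22: outside box; Z[22]=0
i=23: outside box; Z[23]=3 grow→box=[23,26)
i=24: min(r-i=2, Z[1]=0)=0; Z[24]=0
i=25: min(r-i=1, Z[2]=0)=0; Z[25]=0
i=26: outside box; Z[26]=0
i=27: outside box; Z[27]=2 grow→box=[27,29)
i=28: min(r-i=1, Z[1]=0)=0; Z[28]=0

[29, 0, 0, 0, 0, 2, 0, 0, 0, 0, 4, 0, 0, 0, 0, 0, 0, 0, 0, 0, 2, 0, 0, 3, 0, 0, 0, 2, 0]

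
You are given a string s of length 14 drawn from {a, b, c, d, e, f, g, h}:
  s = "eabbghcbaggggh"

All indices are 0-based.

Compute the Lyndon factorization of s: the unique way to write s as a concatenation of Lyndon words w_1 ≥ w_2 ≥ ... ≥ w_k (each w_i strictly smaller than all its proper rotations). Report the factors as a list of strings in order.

["e", "abbghcbaggggh"]

emit factor 1: 'e' (i=0, period=1)
emit factor 2: 'abbghcbaggggh' (i=1, period=13)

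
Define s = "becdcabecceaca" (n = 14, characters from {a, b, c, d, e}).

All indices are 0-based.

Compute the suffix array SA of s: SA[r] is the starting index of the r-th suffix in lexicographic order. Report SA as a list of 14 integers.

rank | idx | suffix
   0 |  13 | a
   1 |   5 | abecceaca
   2 |  11 | aca
   3 |   6 | becceaca
   4 |   0 | becdcabecceaca
   5 |  12 | ca
   6 |   4 | cabecceaca
   7 |   8 | cceaca
   8 |   2 | cdcabecceaca
   9 |   9 | ceaca
  10 |   3 | dcabecceaca
  11 |  10 | eaca
  12 |   7 | ecceaca
  13 |   1 | ecdcabecceaca

[13, 5, 11, 6, 0, 12, 4, 8, 2, 9, 3, 10, 7, 1]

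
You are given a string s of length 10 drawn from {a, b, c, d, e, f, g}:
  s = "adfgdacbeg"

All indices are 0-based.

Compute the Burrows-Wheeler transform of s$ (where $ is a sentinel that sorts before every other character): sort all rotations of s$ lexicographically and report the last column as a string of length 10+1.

rank  rotation     last
    0  $adfgdacbeg  g
    1  acbeg$adfgd  d
    2  adfgdacbeg$  $
    3  beg$adfgdac  c
    4  cbeg$adfgda  a
    5  dacbeg$adfg  g
    6  dfgdacbeg$a  a
    7  eg$adfgdacb  b
    8  fgdacbeg$ad  d
    9  g$adfgdacbe  e
   10  gdacbeg$adf  f

gd$cagabdef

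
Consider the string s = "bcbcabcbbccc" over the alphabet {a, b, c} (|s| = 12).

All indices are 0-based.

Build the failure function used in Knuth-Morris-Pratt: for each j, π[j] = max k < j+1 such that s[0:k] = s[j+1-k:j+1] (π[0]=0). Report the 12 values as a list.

[0, 0, 1, 2, 0, 1, 2, 3, 1, 2, 0, 0]

π[0] = 0
j=1 s[j]='c': π[1]=0 (border '')
j=2 s[j]='b': π[2]=1 (border 'b')
j=3 s[j]='c': π[3]=2 (border 'bc')
j=4 s[j]='a': k: 2→0; π[4]=0 (border '')
j=5 s[j]='b': π[5]=1 (border 'b')
j=6 s[j]='c': π[6]=2 (border 'bc')
j=7 s[j]='b': π[7]=3 (border 'bcb')
j=8 s[j]='b': k: 3→1→0; π[8]=1 (border 'b')
j=9 s[j]='c': π[9]=2 (border 'bc')
j=10 s[j]='c': k: 2→0; π[10]=0 (border '')
j=11 s[j]='c': π[11]=0 (border '')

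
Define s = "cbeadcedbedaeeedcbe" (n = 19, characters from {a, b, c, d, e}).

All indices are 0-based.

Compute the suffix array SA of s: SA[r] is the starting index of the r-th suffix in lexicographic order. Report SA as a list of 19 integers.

rank→(start, suffix):
  0 → (3, 'adcedbedaeeedcbe')
  1 → (11, 'aeeedcbe')
  2 → (17, 'be')
  3 → (1, 'beadcedbedaeeedcbe')
  4 → (8, 'bedaeeedcbe')
  5 → (16, 'cbe')
  6 → (0, 'cbeadcedbedaeeedcbe')
  7 → (5, 'cedbedaeeedcbe')
  8 → (10, 'daeeedcbe')
  9 → (7, 'dbedaeeedcbe')
  10 → (15, 'dcbe')
  11 → (4, 'dcedbedaeeedcbe')
  12 → (18, 'e')
  13 → (2, 'eadcedbedaeeedcbe')
  14 → (9, 'edaeeedcbe')
  15 → (6, 'edbedaeeedcbe')
  16 → (14, 'edcbe')
  17 → (13, 'eedcbe')
  18 → (12, 'eeedcbe')

[3, 11, 17, 1, 8, 16, 0, 5, 10, 7, 15, 4, 18, 2, 9, 6, 14, 13, 12]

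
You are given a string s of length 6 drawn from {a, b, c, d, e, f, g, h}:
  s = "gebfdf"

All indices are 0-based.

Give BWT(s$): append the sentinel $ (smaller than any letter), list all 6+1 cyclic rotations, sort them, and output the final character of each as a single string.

fefgdb$

rank  rotation last
    0  $gebfdf  f
    1  bfdf$ge  e
    2  df$gebf  f
    3  ebfdf$g  g
    4  f$gebfd  d
    5  fdf$geb  b
    6  gebfdf$  $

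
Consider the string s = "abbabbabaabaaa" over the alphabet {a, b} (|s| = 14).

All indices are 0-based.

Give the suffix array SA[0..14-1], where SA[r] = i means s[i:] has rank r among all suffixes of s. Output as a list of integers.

sorted suffixes:
  #0 SA[0]=13  'a'
  #1 SA[1]=12  'aa'
  #2 SA[2]=11  'aaa'
  #3 SA[3]=8  'aabaaa'
  #4 SA[4]=9  'abaaa'
  #5 SA[5]=6  'abaabaaa'
  #6 SA[6]=3  'abbabaabaaa'
  #7 SA[7]=0  'abbabbabaabaaa'
  #8 SA[8]=10  'baaa'
  #9 SA[9]=7  'baabaaa'
  #10 SA[10]=5  'babaabaaa'
  #11 SA[11]=2  'babbabaabaaa'
  #12 SA[12]=4  'bbabaabaaa'
  #13 SA[13]=1  'bbabbabaabaaa'

[13, 12, 11, 8, 9, 6, 3, 0, 10, 7, 5, 2, 4, 1]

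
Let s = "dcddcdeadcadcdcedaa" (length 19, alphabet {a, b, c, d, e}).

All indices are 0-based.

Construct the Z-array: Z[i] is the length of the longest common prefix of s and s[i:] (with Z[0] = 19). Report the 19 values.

Z[0]=19
i=1: i≥r, start 0; Z[1]=0
i=2: i≥r, start 0; Z[2]=1 extend→box=[2,3)
i=3: i≥r, start 0; Z[3]=3 extend→box=[3,6)
i=4: min(r-i=2, Z[1]=0)=0; Z[4]=0
i=5: min(r-i=1, Z[2]=1)=1; Z[5]=1
i=6: i≥r, start 0; Z[6]=0
i=7: i≥r, start 0; Z[7]=0
i=8: i≥r, start 0; Z[8]=2 extend→box=[8,10)
i=9: min(r-i=1, Z[1]=0)=0; Z[9]=0
i=10: i≥r, start 0; Z[10]=0
i=11: i≥r, start 0; Z[11]=3 extend→box=[11,14)
i=12: min(r-i=2, Z[1]=0)=0; Z[12]=0
i=13: min(r-i=1, Z[2]=1)=1; Z[13]=2 extend→box=[13,15)
i=14: min(r-i=1, Z[1]=0)=0; Z[14]=0
i=15: i≥r, start 0; Z[15]=0
i=16: i≥r, start 0; Z[16]=1 extend→box=[16,17)
i=17: i≥r, start 0; Z[17]=0
i=18: i≥r, start 0; Z[18]=0

[19, 0, 1, 3, 0, 1, 0, 0, 2, 0, 0, 3, 0, 2, 0, 0, 1, 0, 0]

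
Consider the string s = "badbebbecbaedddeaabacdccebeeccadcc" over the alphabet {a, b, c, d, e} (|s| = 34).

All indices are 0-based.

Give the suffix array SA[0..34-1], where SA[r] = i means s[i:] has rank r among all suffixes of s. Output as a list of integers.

[16, 17, 19, 1, 30, 10, 18, 0, 9, 5, 3, 6, 25, 33, 29, 8, 32, 28, 22, 20, 23, 2, 31, 21, 12, 13, 14, 15, 4, 24, 7, 27, 11, 26]

rank→(start, suffix):
  0 → (16, 'aabacdccebeeccadcc')
  1 → (17, 'abacdccebeeccadcc')
  2 → (19, 'acdccebeeccadcc')
  3 → (1, 'adbebbecbaedddeaabacdccebeeccadcc')
  4 → (30, 'adcc')
  5 → (10, 'aedddeaabacdccebeeccadcc')
  6 → (18, 'bacdccebeeccadcc')
  7 → (0, 'badbebbecbaedddeaabacdccebeeccadcc')
  8 → (9, 'baedddeaabacdccebeeccadcc')
  9 → (5, 'bbecbaedddeaabacdccebeeccadcc')
  10 → (3, 'bebbecbaedddeaabacdccebeeccadcc')
  11 → (6, 'becbaedddeaabacdccebeeccadcc')
  12 → (25, 'beeccadcc')
  13 → (33, 'c')
  14 → (29, 'cadcc')
  15 → (8, 'cbaedddeaabacdccebeeccadcc')
  16 → (32, 'cc')
  17 → (28, 'ccadcc')
  18 → (22, 'ccebeeccadcc')
  19 → (20, 'cdccebeeccadcc')
  20 → (23, 'cebeeccadcc')
  21 → (2, 'dbebbecbaedddeaabacdccebeeccadcc')
  22 → (31, 'dcc')
  23 → (21, 'dccebeeccadcc')
  24 → (12, 'dddeaabacdccebeeccadcc')
  25 → (13, 'ddeaabacdccebeeccadcc')
  26 → (14, 'deaabacdccebeeccadcc')
  27 → (15, 'eaabacdccebeeccadcc')
  28 → (4, 'ebbecbaedddeaabacdccebeeccadcc')
  29 → (24, 'ebeeccadcc')
  30 → (7, 'ecbaedddeaabacdccebeeccadcc')
  31 → (27, 'eccadcc')
  32 → (11, 'edddeaabacdccebeeccadcc')
  33 → (26, 'eeccadcc')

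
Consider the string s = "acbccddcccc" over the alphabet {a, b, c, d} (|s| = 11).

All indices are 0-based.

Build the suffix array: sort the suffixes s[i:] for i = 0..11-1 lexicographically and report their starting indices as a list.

sorted suffixes:
  #0 SA[0]=0  'acbccddcccc'
  #1 SA[1]=2  'bccddcccc'
  #2 SA[2]=10  'c'
  #3 SA[3]=1  'cbccddcccc'
  #4 SA[4]=9  'cc'
  #5 SA[5]=8  'ccc'
  #6 SA[6]=7  'cccc'
  #7 SA[7]=3  'ccddcccc'
  #8 SA[8]=4  'cddcccc'
  #9 SA[9]=6  'dcccc'
  #10 SA[10]=5  'ddcccc'

[0, 2, 10, 1, 9, 8, 7, 3, 4, 6, 5]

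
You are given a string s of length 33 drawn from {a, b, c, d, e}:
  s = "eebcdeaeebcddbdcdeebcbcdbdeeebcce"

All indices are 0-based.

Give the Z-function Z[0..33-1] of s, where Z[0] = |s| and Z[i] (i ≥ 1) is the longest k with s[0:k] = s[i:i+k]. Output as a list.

[33, 1, 0, 0, 0, 1, 0, 5, 1, 0, 0, 0, 0, 0, 0, 0, 0, 4, 1, 0, 0, 0, 0, 0, 0, 0, 2, 4, 1, 0, 0, 0, 1]

Z[0]=33
i=1: fresh scan; Z[1]=1 extend→box=[1,2)
i=2: fresh scan; Z[2]=0
i=3: fresh scan; Z[3]=0
i=4: fresh scan; Z[4]=0
i=5: fresh scan; Z[5]=1 extend→box=[5,6)
i=6: fresh scan; Z[6]=0
i=7: fresh scan; Z[7]=5 extend→box=[7,12)
i=8: min(r-i=4, Z[1]=1)=1; Z[8]=1
i=9: min(r-i=3, Z[2]=0)=0; Z[9]=0
i=10: min(r-i=2, Z[3]=0)=0; Z[10]=0
i=11: min(r-i=1, Z[4]=0)=0; Z[11]=0
i=12: fresh scan; Z[12]=0
i=13: fresh scan; Z[13]=0
i=14: fresh scan; Z[14]=0
i=15: fresh scan; Z[15]=0
i=16: fresh scan; Z[16]=0
i=17: fresh scan; Z[17]=4 extend→box=[17,21)
i=18: min(r-i=3, Z[1]=1)=1; Z[18]=1
i=19: min(r-i=2, Z[2]=0)=0; Z[19]=0
i=20: min(r-i=1, Z[3]=0)=0; Z[20]=0
i=21: fresh scan; Z[21]=0
i=22: fresh scan; Z[22]=0
i=23: fresh scan; Z[23]=0
i=24: fresh scan; Z[24]=0
i=25: fresh scan; Z[25]=0
i=26: fresh scan; Z[26]=2 extend→box=[26,28)
i=27: min(r-i=1, Z[1]=1)=1; Z[27]=4 extend→box=[27,31)
i=28: min(r-i=3, Z[1]=1)=1; Z[28]=1
i=29: min(r-i=2, Z[2]=0)=0; Z[29]=0
i=30: min(r-i=1, Z[3]=0)=0; Z[30]=0
i=31: fresh scan; Z[31]=0
i=32: fresh scan; Z[32]=1 extend→box=[32,33)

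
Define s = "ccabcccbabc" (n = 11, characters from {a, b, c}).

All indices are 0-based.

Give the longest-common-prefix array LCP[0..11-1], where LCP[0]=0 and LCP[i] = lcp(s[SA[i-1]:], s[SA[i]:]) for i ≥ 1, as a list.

rank | idx | suffix
   0 |   8 | abc
   1 |   2 | abcccbabc
   2 |   7 | babc
   3 |   9 | bc
   4 |   3 | bcccbabc
   5 |  10 | c
   6 |   1 | cabcccbabc
   7 |   6 | cbabc
   8 |   0 | ccabcccbabc
   9 |   5 | ccbabc
  10 |   4 | cccbabc

SA = [8, 2, 7, 9, 3, 10, 1, 6, 0, 5, 4]
rank  pair      lcp
   1  s[8:],s[2:]  3  'abc'
   2  s[2:],s[7:]  0  ''
   3  s[7:],s[9:]  1  'b'
   4  s[9:],s[3:]  2  'bc'
   5  s[3:],s[10:]  0  ''
   6  s[10:],s[1:]  1  'c'
   7  s[1:],s[6:]  1  'c'
   8  s[6:],s[0:]  1  'c'
   9  s[0:],s[5:]  2  'cc'
  10  s[5:],s[4:]  2  'cc'

[0, 3, 0, 1, 2, 0, 1, 1, 1, 2, 2]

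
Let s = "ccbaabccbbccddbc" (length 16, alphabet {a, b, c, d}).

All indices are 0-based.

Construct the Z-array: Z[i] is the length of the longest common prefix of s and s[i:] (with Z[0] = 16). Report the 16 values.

[16, 1, 0, 0, 0, 0, 3, 1, 0, 0, 2, 1, 0, 0, 0, 1]

Z[0]=16
i=1: fresh scan; Z[1]=1 extend→box=[1,2)
i=2: fresh scan; Z[2]=0
i=3: fresh scan; Z[3]=0
i=4: fresh scan; Z[4]=0
i=5: fresh scan; Z[5]=0
i=6: fresh scan; Z[6]=3 extend→box=[6,9)
i=7: min(r-i=2, Z[1]=1)=1; Z[7]=1
i=8: min(r-i=1, Z[2]=0)=0; Z[8]=0
i=9: fresh scan; Z[9]=0
i=10: fresh scan; Z[10]=2 extend→box=[10,12)
i=11: min(r-i=1, Z[1]=1)=1; Z[11]=1
i=12: fresh scan; Z[12]=0
i=13: fresh scan; Z[13]=0
i=14: fresh scan; Z[14]=0
i=15: fresh scan; Z[15]=1 extend→box=[15,16)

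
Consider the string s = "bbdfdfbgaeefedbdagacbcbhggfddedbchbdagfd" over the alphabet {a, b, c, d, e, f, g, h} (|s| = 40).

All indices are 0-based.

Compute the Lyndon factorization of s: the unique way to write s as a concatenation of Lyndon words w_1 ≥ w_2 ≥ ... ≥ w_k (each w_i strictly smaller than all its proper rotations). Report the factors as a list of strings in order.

emit factor 1: 'bbdfdfbg' (i=0, period=8)
emit factor 2: 'aeefedbdag' (i=8, period=10)
emit factor 3: 'acbcbhggfddedbchbdagfd' (i=18, period=22)

["bbdfdfbg", "aeefedbdag", "acbcbhggfddedbchbdagfd"]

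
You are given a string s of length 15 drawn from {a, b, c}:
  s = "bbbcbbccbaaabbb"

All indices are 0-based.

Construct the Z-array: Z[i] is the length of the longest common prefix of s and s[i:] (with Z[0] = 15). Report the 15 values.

[15, 2, 1, 0, 2, 1, 0, 0, 1, 0, 0, 0, 3, 2, 1]

Z[0]=15
i=1: outside box; Z[1]=2 scan→box=[1,3)
i=2: min(r-i=1, Z[1]=2)=1; Z[2]=1
i=3: outside box; Z[3]=0
i=4: outside box; Z[4]=2 scan→box=[4,6)
i=5: min(r-i=1, Z[1]=2)=1; Z[5]=1
i=6: outside box; Z[6]=0
i=7: outside box; Z[7]=0
i=8: outside box; Z[8]=1 scan→box=[8,9)
i=9: outside box; Z[9]=0
i=10: outside box; Z[10]=0
i=11: outside box; Z[11]=0
i=12: outside box; Z[12]=3 scan→box=[12,15)
i=13: min(r-i=2, Z[1]=2)=2; Z[13]=2
i=14: min(r-i=1, Z[2]=1)=1; Z[14]=1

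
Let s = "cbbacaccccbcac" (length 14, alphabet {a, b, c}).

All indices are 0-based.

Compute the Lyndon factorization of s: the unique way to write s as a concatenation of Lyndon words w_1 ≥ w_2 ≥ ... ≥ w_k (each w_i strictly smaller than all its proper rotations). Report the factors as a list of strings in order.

["c", "b", "b", "acaccccbc", "ac"]

emit factor 1: 'c' (i=0, period=1)
emit factor 2: 'b' (i=1, period=1)
emit factor 3: 'b' (i=2, period=1)
emit factor 4: 'acaccccbc' (i=3, period=9)
emit factor 5: 'ac' (i=12, period=2)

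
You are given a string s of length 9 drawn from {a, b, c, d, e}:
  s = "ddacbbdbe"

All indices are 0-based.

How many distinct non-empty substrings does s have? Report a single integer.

rank | idx | suffix
   0 |   2 | acbbdbe
   1 |   4 | bbdbe
   2 |   5 | bdbe
   3 |   7 | be
   4 |   3 | cbbdbe
   5 |   1 | dacbbdbe
   6 |   6 | dbe
   7 |   0 | ddacbbdbe
   8 |   8 | e

SA = [2, 4, 5, 7, 3, 1, 6, 0, 8]
[i] adj suffixes → lcp
  [1] 2/4 → 0 ('')
  [2] 4/5 → 1 ('b')
  [3] 5/7 → 1 ('b')
  [4] 7/3 → 0 ('')
  [5] 3/1 → 0 ('')
  [6] 1/6 → 1 ('d')
  [7] 6/0 → 1 ('d')
  [8] 0/8 → 0 ('')

n(n+1)/2 = 9·10/2 = 45
Σ LCP = 0 + 0 + 1 + 1 + 0 + 0 + 1 + 1 + 0 = 4
distinct = 45 − 4 = 41

41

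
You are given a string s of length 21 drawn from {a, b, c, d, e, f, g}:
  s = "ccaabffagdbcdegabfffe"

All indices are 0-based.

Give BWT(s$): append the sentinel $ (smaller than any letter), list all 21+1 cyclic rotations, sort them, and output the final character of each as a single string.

rank  rotation                last
    0  $ccaabffagdbcdegabfffe  e
    1  aabffagdbcdegabfffe$cc  c
    2  abffagdbcdegabfffe$cca  a
    3  abfffe$ccaabffagdbcdeg  g
    4  agdbcdegabfffe$ccaabff  f
    5  bcdegabfffe$ccaabffagd  d
    6  bffagdbcdegabfffe$ccaa  a
    7  bfffe$ccaabffagdbcdega  a
    8  caabffagdbcdegabfffe$c  c
    9  ccaabffagdbcdegabfffe$  $
   10  cdegabfffe$ccaabffagdb  b
   11  dbcdegabfffe$ccaabffag  g
   12  degabfffe$ccaabffagdbc  c
   13  e$ccaabffagdbcdegabfff  f
   14  egabfffe$ccaabffagdbcd  d
   15  fagdbcdegabfffe$ccaabf  f
   16  fe$ccaabffagdbcdegabff  f
   17  ffagdbcdegabfffe$ccaab  b
   18  ffe$ccaabffagdbcdegabf  f
   19  fffe$ccaabffagdbcdegab  b
   20  gabfffe$ccaabffagdbcde  e
   21  gdbcdegabfffe$ccaabffa  a

ecagfdaac$bgcfdffbfbea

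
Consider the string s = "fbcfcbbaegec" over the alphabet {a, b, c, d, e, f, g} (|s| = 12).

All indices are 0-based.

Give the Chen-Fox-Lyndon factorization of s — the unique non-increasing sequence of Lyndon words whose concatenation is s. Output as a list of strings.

emit factor 1: 'f' (i=0, period=1)
emit factor 2: 'bcfc' (i=1, period=4)
emit factor 3: 'b' (i=5, period=1)
emit factor 4: 'b' (i=6, period=1)
emit factor 5: 'aegec' (i=7, period=5)

["f", "bcfc", "b", "b", "aegec"]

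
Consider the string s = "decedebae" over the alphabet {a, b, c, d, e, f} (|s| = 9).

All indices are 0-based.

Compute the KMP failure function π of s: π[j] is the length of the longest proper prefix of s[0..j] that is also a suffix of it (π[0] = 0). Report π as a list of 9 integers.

[0, 0, 0, 0, 1, 2, 0, 0, 0]

π[0] = 0
j=1 s[j]='e': π[1]=0 (border '')
j=2 s[j]='c': π[2]=0 (border '')
j=3 s[j]='e': π[3]=0 (border '')
j=4 s[j]='d': π[4]=1 (border 'd')
j=5 s[j]='e': π[5]=2 (border 'de')
j=6 s[j]='b': k: 2→0; π[6]=0 (border '')
j=7 s[j]='a': π[7]=0 (border '')
j=8 s[j]='e': π[8]=0 (border '')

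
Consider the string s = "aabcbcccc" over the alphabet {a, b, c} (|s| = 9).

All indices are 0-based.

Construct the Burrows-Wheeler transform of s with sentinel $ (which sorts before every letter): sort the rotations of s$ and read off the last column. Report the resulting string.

rank  rotation    last
    0  $aabcbcccc  c
    1  aabcbcccc$  $
    2  abcbcccc$a  a
    3  bcbcccc$aa  a
    4  bcccc$aabc  c
    5  c$aabcbccc  c
    6  cbcccc$aab  b
    7  cc$aabcbcc  c
    8  ccc$aabcbc  c
    9  cccc$aabcb  b

c$aaccbccb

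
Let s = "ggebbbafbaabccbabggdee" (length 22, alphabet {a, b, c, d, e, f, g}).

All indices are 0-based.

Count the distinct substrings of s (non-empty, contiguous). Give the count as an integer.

sorted suffixes:
  #0 SA[0]=9  'aabccbabggdee'
  #1 SA[1]=10  'abccbabggdee'
  #2 SA[2]=15  'abggdee'
  #3 SA[3]=6  'afbaabccbabggdee'
  #4 SA[4]=8  'baabccbabggdee'
  #5 SA[5]=14  'babggdee'
  #6 SA[6]=5  'bafbaabccbabggdee'
  #7 SA[7]=4  'bbafbaabccbabggdee'
  #8 SA[8]=3  'bbbafbaabccbabggdee'
  #9 SA[9]=11  'bccbabggdee'
  #10 SA[10]=16  'bggdee'
  #11 SA[11]=13  'cbabggdee'
  #12 SA[12]=12  'ccbabggdee'
  #13 SA[13]=19  'dee'
  #14 SA[14]=21  'e'
  #15 SA[15]=2  'ebbbafbaabccbabggdee'
  #16 SA[16]=20  'ee'
  #17 SA[17]=7  'fbaabccbabggdee'
  #18 SA[18]=18  'gdee'
  #19 SA[19]=1  'gebbbafbaabccbabggdee'
  #20 SA[20]=17  'ggdee'
  #21 SA[21]=0  'ggebbbafbaabccbabggdee'

SA = [9, 10, 15, 6, 8, 14, 5, 4, 3, 11, 16, 13, 12, 19, 21, 2, 20, 7, 18, 1, 17, 0]
rank  pair      lcp
   1  s[9:],s[10:]  1  'a'
   2  s[10:],s[15:]  2  'ab'
   3  s[15:],s[6:]  1  'a'
   4  s[6:],s[8:]  0  ''
   5  s[8:],s[14:]  2  'ba'
   6  s[14:],s[5:]  2  'ba'
   7  s[5:],s[4:]  1  'b'
   8  s[4:],s[3:]  2  'bb'
   9  s[3:],s[11:]  1  'b'
  10  s[11:],s[16:]  1  'b'
  11  s[16:],s[13:]  0  ''
  12  s[13:],s[12:]  1  'c'
  13  s[12:],s[19:]  0  ''
  14  s[19:],s[21:]  0  ''
  15  s[21:],s[2:]  1  'e'
  16  s[2:],s[20:]  1  'e'
  17  s[20:],s[7:]  0  ''
  18  s[7:],s[18:]  0  ''
  19  s[18:],s[1:]  1  'g'
  20  s[1:],s[17:]  1  'g'
  21  s[17:],s[0:]  2  'gg'

n(n+1)/2 = 22·23/2 = 253
Σ LCP = 0 + 1 + 2 + 1 + 0 + 2 + 2 + 1 + 2 + 1 + 1 + 0 + 1 + 0 + 0 + 1 + 1 + 0 + 0 + 1 + 1 + 2 = 20
distinct = 253 − 20 = 233

233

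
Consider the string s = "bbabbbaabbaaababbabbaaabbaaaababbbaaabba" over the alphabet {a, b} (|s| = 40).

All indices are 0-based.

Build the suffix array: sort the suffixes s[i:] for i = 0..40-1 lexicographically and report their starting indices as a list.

[39, 25, 10, 26, 34, 20, 11, 27, 35, 21, 6, 12, 28, 36, 22, 7, 17, 14, 30, 2, 38, 24, 9, 33, 19, 5, 16, 13, 29, 1, 37, 23, 8, 32, 18, 4, 15, 0, 31, 3]

rank→(start, suffix):
  0 → (39, 'a')
  1 → (25, 'aaaababbbaaabba')
  2 → (10, 'aaababbabbaaabbaaaababbbaaabba')
  3 → (26, 'aaababbbaaabba')
  4 → (34, 'aaabba')
  5 → (20, 'aaabbaaaababbbaaabba')
  6 → (11, 'aababbabbaaabbaaaababbbaaabba')
  7 → (27, 'aababbbaaabba')
  8 → (35, 'aabba')
  9 → (21, 'aabbaaaababbbaaabba')
  10 → (6, 'aabbaaababbabbaaabbaaaababbbaaabba')
  11 → (12, 'ababbabbaaabbaaaababbbaaabba')
  12 → (28, 'ababbbaaabba')
  13 → (36, 'abba')
  14 → (22, 'abbaaaababbbaaabba')
  15 → (7, 'abbaaababbabbaaabbaaaababbbaaabba')
  16 → (17, 'abbaaabbaaaababbbaaabba')
  17 → (14, 'abbabbaaabbaaaababbbaaabba')
  18 → (30, 'abbbaaabba')
  19 → (2, 'abbbaabbaaababbabbaaabbaaaababbbaaabba')
  20 → (38, 'ba')
  21 → (24, 'baaaababbbaaabba')
  22 → (9, 'baaababbabbaaabbaaaababbbaaabba')
  23 → (33, 'baaabba')
  24 → (19, 'baaabbaaaababbbaaabba')
  25 → (5, 'baabbaaababbabbaaabbaaaababbbaaabba')
  26 → (16, 'babbaaabbaaaababbbaaabba')
  27 → (13, 'babbabbaaabbaaaababbbaaabba')
  28 → (29, 'babbbaaabba')
  29 → (1, 'babbbaabbaaababbabbaaabbaaaababbbaaabba')
  30 → (37, 'bba')
  31 → (23, 'bbaaaababbbaaabba')
  32 → (8, 'bbaaababbabbaaabbaaaababbbaaabba')
  33 → (32, 'bbaaabba')
  34 → (18, 'bbaaabbaaaababbbaaabba')
  35 → (4, 'bbaabbaaababbabbaaabbaaaababbbaaabba')
  36 → (15, 'bbabbaaabbaaaababbbaaabba')
  37 → (0, 'bbabbbaabbaaababbabbaaabbaaaababbbaaabba')
  38 → (31, 'bbbaaabba')
  39 → (3, 'bbbaabbaaababbabbaaabbaaaababbbaaabba')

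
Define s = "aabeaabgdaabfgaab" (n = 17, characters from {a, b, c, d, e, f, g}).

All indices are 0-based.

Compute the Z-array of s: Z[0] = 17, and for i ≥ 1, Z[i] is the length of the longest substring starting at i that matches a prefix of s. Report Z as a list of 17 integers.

Z[0]=17
i=1: i≥r, start 0; Z[1]=1 grow→box=[1,2)
i=2: i≥r, start 0; Z[2]=0
i=3: i≥r, start 0; Z[3]=0
i=4: i≥r, start 0; Z[4]=3 grow→box=[4,7)
i=5: min(r-i=2, Z[1]=1)=1; Z[5]=1
i=6: min(r-i=1, Z[2]=0)=0; Z[6]=0
i=7: i≥r, start 0; Z[7]=0
i=8: i≥r, start 0; Z[8]=0
i=9: i≥r, start 0; Z[9]=3 grow→box=[9,12)
i=10: min(r-i=2, Z[1]=1)=1; Z[10]=1
i=11: min(r-i=1, Z[2]=0)=0; Z[11]=0
i=12: i≥r, start 0; Z[12]=0
i=13: i≥r, start 0; Z[13]=0
i=14: i≥r, start 0; Z[14]=3 grow→box=[14,17)
i=15: min(r-i=2, Z[1]=1)=1; Z[15]=1
i=16: min(r-i=1, Z[2]=0)=0; Z[16]=0

[17, 1, 0, 0, 3, 1, 0, 0, 0, 3, 1, 0, 0, 0, 3, 1, 0]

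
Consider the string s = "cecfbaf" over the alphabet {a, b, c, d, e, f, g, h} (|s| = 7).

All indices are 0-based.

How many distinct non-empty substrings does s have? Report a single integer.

rank→(start, suffix):
  0 → (5, 'af')
  1 → (4, 'baf')
  2 → (0, 'cecfbaf')
  3 → (2, 'cfbaf')
  4 → (1, 'ecfbaf')
  5 → (6, 'f')
  6 → (3, 'fbaf')

SA = [5, 4, 0, 2, 1, 6, 3]
[i] adj suffixes → lcp
  [1] 5/4 → 0 ('')
  [2] 4/0 → 0 ('')
  [3] 0/2 → 1 ('c')
  [4] 2/1 → 0 ('')
  [5] 1/6 → 0 ('')
  [6] 6/3 → 1 ('f')

n(n+1)/2 = 7·8/2 = 28
Σ LCP = 0 + 0 + 0 + 1 + 0 + 0 + 1 = 2
distinct = 28 − 2 = 26

26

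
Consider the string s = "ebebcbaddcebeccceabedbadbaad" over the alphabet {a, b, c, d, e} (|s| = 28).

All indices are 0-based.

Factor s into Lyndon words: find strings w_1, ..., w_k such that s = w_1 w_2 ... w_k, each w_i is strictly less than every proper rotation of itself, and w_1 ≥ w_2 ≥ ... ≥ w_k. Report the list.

["e", "be", "bc", "b", "addcebeccce", "abedbadb", "aad"]

emit factor 1: 'e' (i=0, period=1)
emit factor 2: 'be' (i=1, period=2)
emit factor 3: 'bc' (i=3, period=2)
emit factor 4: 'b' (i=5, period=1)
emit factor 5: 'addcebeccce' (i=6, period=11)
emit factor 6: 'abedbadb' (i=17, period=8)
emit factor 7: 'aad' (i=25, period=3)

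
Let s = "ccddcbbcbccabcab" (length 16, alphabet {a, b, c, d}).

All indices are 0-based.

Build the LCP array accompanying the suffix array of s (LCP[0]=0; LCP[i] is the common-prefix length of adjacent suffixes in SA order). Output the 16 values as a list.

rank | idx | suffix
   0 |  14 | ab
   1 |  11 | abcab
   2 |  15 | b
   3 |   5 | bbcbccabcab
   4 |  12 | bcab
   5 |   6 | bcbccabcab
   6 |   8 | bccabcab
   7 |  13 | cab
   8 |  10 | cabcab
   9 |   4 | cbbcbccabcab
  10 |   7 | cbccabcab
  11 |   9 | ccabcab
  12 |   0 | ccddcbbcbccabcab
  13 |   1 | cddcbbcbccabcab
  14 |   3 | dcbbcbccabcab
  15 |   2 | ddcbbcbccabcab

SA = [14, 11, 15, 5, 12, 6, 8, 13, 10, 4, 7, 9, 0, 1, 3, 2]
[i] adj suffixes → lcp
  [1] 14/11 → 2 ('ab')
  [2] 11/15 → 0 ('')
  [3] 15/5 → 1 ('b')
  [4] 5/12 → 1 ('b')
  [5] 12/6 → 2 ('bc')
  [6] 6/8 → 2 ('bc')
  [7] 8/13 → 0 ('')
  [8] 13/10 → 3 ('cab')
  [9] 10/4 → 1 ('c')
  [10] 4/7 → 2 ('cb')
  [11] 7/9 → 1 ('c')
  [12] 9/0 → 2 ('cc')
  [13] 0/1 → 1 ('c')
  [14] 1/3 → 0 ('')
  [15] 3/2 → 1 ('d')

[0, 2, 0, 1, 1, 2, 2, 0, 3, 1, 2, 1, 2, 1, 0, 1]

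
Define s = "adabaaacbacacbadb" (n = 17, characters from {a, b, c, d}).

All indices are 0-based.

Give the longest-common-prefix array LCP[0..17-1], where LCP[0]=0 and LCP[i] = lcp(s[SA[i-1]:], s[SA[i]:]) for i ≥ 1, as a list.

sorted suffixes:
  #0 SA[0]=4  'aaacbacacbadb'
  #1 SA[1]=5  'aacbacacbadb'
  #2 SA[2]=2  'abaaacbacacbadb'
  #3 SA[3]=9  'acacbadb'
  #4 SA[4]=6  'acbacacbadb'
  #5 SA[5]=11  'acbadb'
  #6 SA[6]=0  'adabaaacbacacbadb'
  #7 SA[7]=14  'adb'
  #8 SA[8]=16  'b'
  #9 SA[9]=3  'baaacbacacbadb'
  #10 SA[10]=8  'bacacbadb'
  #11 SA[11]=13  'badb'
  #12 SA[12]=10  'cacbadb'
  #13 SA[13]=7  'cbacacbadb'
  #14 SA[14]=12  'cbadb'
  #15 SA[15]=1  'dabaaacbacacbadb'
  #16 SA[16]=15  'db'

SA = [4, 5, 2, 9, 6, 11, 0, 14, 16, 3, 8, 13, 10, 7, 12, 1, 15]
[i] adj suffixes → lcp
  [1] 4/5 → 2 ('aa')
  [2] 5/2 → 1 ('a')
  [3] 2/9 → 1 ('a')
  [4] 9/6 → 2 ('ac')
  [5] 6/11 → 4 ('acba')
  [6] 11/0 → 1 ('a')
  [7] 0/14 → 2 ('ad')
  [8] 14/16 → 0 ('')
  [9] 16/3 → 1 ('b')
  [10] 3/8 → 2 ('ba')
  [11] 8/13 → 2 ('ba')
  [12] 13/10 → 0 ('')
  [13] 10/7 → 1 ('c')
  [14] 7/12 → 3 ('cba')
  [15] 12/1 → 0 ('')
  [16] 1/15 → 1 ('d')

[0, 2, 1, 1, 2, 4, 1, 2, 0, 1, 2, 2, 0, 1, 3, 0, 1]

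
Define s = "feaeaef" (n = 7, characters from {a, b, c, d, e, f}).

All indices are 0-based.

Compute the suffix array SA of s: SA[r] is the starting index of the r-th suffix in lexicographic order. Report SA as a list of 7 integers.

sorted suffixes:
  #0 SA[0]=2  'aeaef'
  #1 SA[1]=4  'aef'
  #2 SA[2]=1  'eaeaef'
  #3 SA[3]=3  'eaef'
  #4 SA[4]=5  'ef'
  #5 SA[5]=6  'f'
  #6 SA[6]=0  'feaeaef'

[2, 4, 1, 3, 5, 6, 0]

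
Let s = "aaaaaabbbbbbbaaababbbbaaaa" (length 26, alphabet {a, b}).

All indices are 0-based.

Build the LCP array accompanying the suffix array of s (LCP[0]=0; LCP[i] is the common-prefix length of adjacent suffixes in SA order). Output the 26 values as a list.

[0, 1, 2, 3, 4, 5, 4, 3, 4, 2, 3, 1, 2, 5, 0, 4, 2, 1, 5, 2, 6, 3, 7, 4, 5, 6]

sorted suffixes:
  #0 SA[0]=25  'a'
  #1 SA[1]=24  'aa'
  #2 SA[2]=23  'aaa'
  #3 SA[3]=22  'aaaa'
  #4 SA[4]=0  'aaaaaabbbbbbbaaababbbbaaaa'
  #5 SA[5]=1  'aaaaabbbbbbbaaababbbbaaaa'
  #6 SA[6]=2  'aaaabbbbbbbaaababbbbaaaa'
  #7 SA[7]=13  'aaababbbbaaaa'
  #8 SA[8]=3  'aaabbbbbbbaaababbbbaaaa'
  #9 SA[9]=14  'aababbbbaaaa'
  #10 SA[10]=4  'aabbbbbbbaaababbbbaaaa'
  #11 SA[11]=15  'ababbbbaaaa'
  #12 SA[12]=17  'abbbbaaaa'
  #13 SA[13]=5  'abbbbbbbaaababbbbaaaa'
  #14 SA[14]=21  'baaaa'
  #15 SA[15]=12  'baaababbbbaaaa'
  #16 SA[16]=16  'babbbbaaaa'
  #17 SA[17]=20  'bbaaaa'
  #18 SA[18]=11  'bbaaababbbbaaaa'
  #19 SA[19]=19  'bbbaaaa'
  #20 SA[20]=10  'bbbaaababbbbaaaa'
  #21 SA[21]=18  'bbbbaaaa'
  #22 SA[22]=9  'bbbbaaababbbbaaaa'
  #23 SA[23]=8  'bbbbbaaababbbbaaaa'
  #24 SA[24]=7  'bbbbbbaaababbbbaaaa'
  #25 SA[25]=6  'bbbbbbbaaababbbbaaaa'

SA = [25, 24, 23, 22, 0, 1, 2, 13, 3, 14, 4, 15, 17, 5, 21, 12, 16, 20, 11, 19, 10, 18, 9, 8, 7, 6]
i: (SA[i-1],SA[i]) lcp shared
  1: (25,24) 1 'a'
  2: (24,23) 2 'aa'
  3: (23,22) 3 'aaa'
  4: (22,0) 4 'aaaa'
  5: (0,1) 5 'aaaaa'
  6: (1,2) 4 'aaaa'
  7: (2,13) 3 'aaa'
  8: (13,3) 4 'aaab'
  9: (3,14) 2 'aa'
  10: (14,4) 3 'aab'
  11: (4,15) 1 'a'
  12: (15,17) 2 'ab'
  13: (17,5) 5 'abbbb'
  14: (5,21) 0 ''
  15: (21,12) 4 'baaa'
  16: (12,16) 2 'ba'
  17: (16,20) 1 'b'
  18: (20,11) 5 'bbaaa'
  19: (11,19) 2 'bb'
  20: (19,10) 6 'bbbaaa'
  21: (10,18) 3 'bbb'
  22: (18,9) 7 'bbbbaaa'
  23: (9,8) 4 'bbbb'
  24: (8,7) 5 'bbbbb'
  25: (7,6) 6 'bbbbbb'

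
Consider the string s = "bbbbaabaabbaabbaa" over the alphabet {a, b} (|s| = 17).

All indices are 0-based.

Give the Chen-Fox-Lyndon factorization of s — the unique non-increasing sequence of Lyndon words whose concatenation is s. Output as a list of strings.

["b", "b", "b", "b", "aabaabbaabb", "a", "a"]

emit factor 1: 'b' (i=0, period=1)
emit factor 2: 'b' (i=1, period=1)
emit factor 3: 'b' (i=2, period=1)
emit factor 4: 'b' (i=3, period=1)
emit factor 5: 'aabaabbaabb' (i=4, period=11)
emit factor 6: 'a' (i=15, period=1)
emit factor 7: 'a' (i=16, period=1)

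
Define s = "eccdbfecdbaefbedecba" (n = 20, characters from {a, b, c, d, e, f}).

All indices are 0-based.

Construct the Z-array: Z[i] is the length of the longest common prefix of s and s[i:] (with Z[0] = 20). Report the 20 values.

Z[0]=20
i=1: i≥r, start 0; Z[1]=0
i=2: i≥r, start 0; Z[2]=0
i=3: i≥r, start 0; Z[3]=0
i=4: i≥r, start 0; Z[4]=0
i=5: i≥r, start 0; Z[5]=0
i=6: i≥r, start 0; Z[6]=2 extend→box=[6,8)
i=7: min(r-i=1, Z[1]=0)=0; Z[7]=0
i=8: i≥r, start 0; Z[8]=0
i=9: i≥r, start 0; Z[9]=0
i=10: i≥r, start 0; Z[10]=0
i=11: i≥r, start 0; Z[11]=1 extend→box=[11,12)
i=12: i≥r, start 0; Z[12]=0
i=13: i≥r, start 0; Z[13]=0
i=14: i≥r, start 0; Z[14]=1 extend→box=[14,15)
i=15: i≥r, start 0; Z[15]=0
i=16: i≥r, start 0; Z[16]=2 extend→box=[16,18)
i=17: min(r-i=1, Z[1]=0)=0; Z[17]=0
i=18: i≥r, start 0; Z[18]=0
i=19: i≥r, start 0; Z[19]=0

[20, 0, 0, 0, 0, 0, 2, 0, 0, 0, 0, 1, 0, 0, 1, 0, 2, 0, 0, 0]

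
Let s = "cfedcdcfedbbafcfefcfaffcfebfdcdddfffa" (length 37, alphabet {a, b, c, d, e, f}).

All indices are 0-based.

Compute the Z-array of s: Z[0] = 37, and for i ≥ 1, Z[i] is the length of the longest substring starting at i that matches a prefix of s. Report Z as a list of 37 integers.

[37, 0, 0, 0, 1, 0, 4, 0, 0, 0, 0, 0, 0, 0, 3, 0, 0, 0, 2, 0, 0, 0, 0, 3, 0, 0, 0, 0, 0, 1, 0, 0, 0, 0, 0, 0, 0]

Z[0]=37
i=1: fresh scan; Z[1]=0
i=2: fresh scan; Z[2]=0
i=3: fresh scan; Z[3]=0
i=4: fresh scan; Z[4]=1 extend→box=[4,5)
i=5: fresh scan; Z[5]=0
i=6: fresh scan; Z[6]=4 extend→box=[6,10)
i=7: min(r-i=3, Z[1]=0)=0; Z[7]=0
i=8: min(r-i=2, Z[2]=0)=0; Z[8]=0
i=9: min(r-i=1, Z[3]=0)=0; Z[9]=0
i=10: fresh scan; Z[10]=0
i=11: fresh scan; Z[11]=0
i=12: fresh scan; Z[12]=0
i=13: fresh scan; Z[13]=0
i=14: fresh scan; Z[14]=3 extend→box=[14,17)
i=15: min(r-i=2, Z[1]=0)=0; Z[15]=0
i=16: min(r-i=1, Z[2]=0)=0; Z[16]=0
i=17: fresh scan; Z[17]=0
i=18: fresh scan; Z[18]=2 extend→box=[18,20)
i=19: min(r-i=1, Z[1]=0)=0; Z[19]=0
i=20: fresh scan; Z[20]=0
i=21: fresh scan; Z[21]=0
i=22: fresh scan; Z[22]=0
i=23: fresh scan; Z[23]=3 extend→box=[23,26)
i=24: min(r-i=2, Z[1]=0)=0; Z[24]=0
i=25: min(r-i=1, Z[2]=0)=0; Z[25]=0
i=26: fresh scan; Z[26]=0
i=27: fresh scan; Z[27]=0
i=28: fresh scan; Z[28]=0
i=29: fresh scan; Z[29]=1 extend→box=[29,30)
i=30: fresh scan; Z[30]=0
i=31: fresh scan; Z[31]=0
i=32: fresh scan; Z[32]=0
i=33: fresh scan; Z[33]=0
i=34: fresh scan; Z[34]=0
i=35: fresh scan; Z[35]=0
i=36: fresh scan; Z[36]=0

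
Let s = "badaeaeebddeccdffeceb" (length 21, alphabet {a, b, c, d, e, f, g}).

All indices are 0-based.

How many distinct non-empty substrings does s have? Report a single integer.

213

rank→(start, suffix):
  0 → (1, 'adaeaeebddeccdffeceb')
  1 → (3, 'aeaeebddeccdffeceb')
  2 → (5, 'aeebddeccdffeceb')
  3 → (20, 'b')
  4 → (0, 'badaeaeebddeccdffeceb')
  5 → (8, 'bddeccdffeceb')
  6 → (12, 'ccdffeceb')
  7 → (13, 'cdffeceb')
  8 → (18, 'ceb')
  9 → (2, 'daeaeebddeccdffeceb')
  10 → (9, 'ddeccdffeceb')
  11 → (10, 'deccdffeceb')
  12 → (14, 'dffeceb')
  13 → (4, 'eaeebddeccdffeceb')
  14 → (19, 'eb')
  15 → (7, 'ebddeccdffeceb')
  16 → (11, 'eccdffeceb')
  17 → (17, 'eceb')
  18 → (6, 'eebddeccdffeceb')
  19 → (16, 'feceb')
  20 → (15, 'ffeceb')

SA = [1, 3, 5, 20, 0, 8, 12, 13, 18, 2, 9, 10, 14, 4, 19, 7, 11, 17, 6, 16, 15]
i: (SA[i-1],SA[i]) lcp shared
  1: (1,3) 1 'a'
  2: (3,5) 2 'ae'
  3: (5,20) 0 ''
  4: (20,0) 1 'b'
  5: (0,8) 1 'b'
  6: (8,12) 0 ''
  7: (12,13) 1 'c'
  8: (13,18) 1 'c'
  9: (18,2) 0 ''
  10: (2,9) 1 'd'
  11: (9,10) 1 'd'
  12: (10,14) 1 'd'
  13: (14,4) 0 ''
  14: (4,19) 1 'e'
  15: (19,7) 2 'eb'
  16: (7,11) 1 'e'
  17: (11,17) 2 'ec'
  18: (17,6) 1 'e'
  19: (6,16) 0 ''
  20: (16,15) 1 'f'

n(n+1)/2 = 21·22/2 = 231
Σ LCP = 0 + 1 + 2 + 0 + 1 + 1 + 0 + 1 + 1 + 0 + 1 + 1 + 1 + 0 + 1 + 2 + 1 + 2 + 1 + 0 + 1 = 18
distinct = 231 − 18 = 213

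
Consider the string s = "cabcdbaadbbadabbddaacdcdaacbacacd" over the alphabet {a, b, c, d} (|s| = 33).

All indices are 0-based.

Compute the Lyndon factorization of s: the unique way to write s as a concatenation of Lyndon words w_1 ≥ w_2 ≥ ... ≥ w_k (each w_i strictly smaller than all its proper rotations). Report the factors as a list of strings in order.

emit factor 1: 'c' (i=0, period=1)
emit factor 2: 'abcdb' (i=1, period=5)
emit factor 3: 'aadbbadabbdd' (i=6, period=12)
emit factor 4: 'aacdcd' (i=18, period=6)
emit factor 5: 'aacbacacd' (i=24, period=9)

["c", "abcdb", "aadbbadabbdd", "aacdcd", "aacbacacd"]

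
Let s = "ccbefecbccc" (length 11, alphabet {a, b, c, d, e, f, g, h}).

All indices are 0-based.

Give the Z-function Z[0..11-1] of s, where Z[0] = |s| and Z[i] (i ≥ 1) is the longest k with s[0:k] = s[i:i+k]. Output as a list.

Z[0]=11
i=1: fresh scan; Z[1]=1 grow→box=[1,2)
i=2: fresh scan; Z[2]=0
i=3: fresh scan; Z[3]=0
i=4: fresh scan; Z[4]=0
i=5: fresh scan; Z[5]=0
i=6: fresh scan; Z[6]=1 grow→box=[6,7)
i=7: fresh scan; Z[7]=0
i=8: fresh scan; Z[8]=2 grow→box=[8,10)
i=9: min(r-i=1, Z[1]=1)=1; Z[9]=2 grow→box=[9,11)
i=10: min(r-i=1, Z[1]=1)=1; Z[10]=1

[11, 1, 0, 0, 0, 0, 1, 0, 2, 2, 1]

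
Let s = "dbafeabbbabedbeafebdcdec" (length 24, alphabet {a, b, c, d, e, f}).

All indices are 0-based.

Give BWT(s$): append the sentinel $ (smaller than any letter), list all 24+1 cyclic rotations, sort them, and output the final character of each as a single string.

cebbebdbaedaed$ebcfbfdbaa

rank  rotation                   last
    0  $dbafeabbbabedbeafebdcdec  c
    1  abbbabedbeafebdcdec$dbafe  e
    2  abedbeafebdcdec$dbafeabbb  b
    3  afeabbbabedbeafebdcdec$db  b
    4  afebdcdec$dbafeabbbabedbe  e
    5  babedbeafebdcdec$dbafeabb  b
    6  bafeabbbabedbeafebdcdec$d  d
    7  bbabedbeafebdcdec$dbafeab  b
    8  bbbabedbeafebdcdec$dbafea  a
    9  bdcdec$dbafeabbbabedbeafe  e
   10  beafebdcdec$dbafeabbbabed  d
   11  bedbeafebdcdec$dbafeabbba  a
   12  c$dbafeabbbabedbeafebdcde  e
   13  cdec$dbafeabbbabedbeafebd  d
   14  dbafeabbbabedbeafebdcdec$  $
   15  dbeafebdcdec$dbafeabbbabe  e
   16  dcdec$dbafeabbbabedbeafeb  b
   17  dec$dbafeabbbabedbeafebdc  c
   18  eabbbabedbeafebdcdec$dbaf  f
   19  eafebdcdec$dbafeabbbabedb  b
   20  ebdcdec$dbafeabbbabedbeaf  f
   21  ec$dbafeabbbabedbeafebdcd  d
   22  edbeafebdcdec$dbafeabbbab  b
   23  feabbbabedbeafebdcdec$dba  a
   24  febdcdec$dbafeabbbabedbea  a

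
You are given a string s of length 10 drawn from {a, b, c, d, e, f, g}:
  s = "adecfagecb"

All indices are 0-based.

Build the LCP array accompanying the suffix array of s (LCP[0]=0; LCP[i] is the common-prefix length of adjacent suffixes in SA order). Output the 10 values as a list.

[0, 1, 0, 0, 1, 0, 0, 2, 0, 0]

sorted suffixes:
  #0 SA[0]=0  'adecfagecb'
  #1 SA[1]=5  'agecb'
  #2 SA[2]=9  'b'
  #3 SA[3]=8  'cb'
  #4 SA[4]=3  'cfagecb'
  #5 SA[5]=1  'decfagecb'
  #6 SA[6]=7  'ecb'
  #7 SA[7]=2  'ecfagecb'
  #8 SA[8]=4  'fagecb'
  #9 SA[9]=6  'gecb'

SA = [0, 5, 9, 8, 3, 1, 7, 2, 4, 6]
i: (SA[i-1],SA[i]) lcp shared
  1: (0,5) 1 'a'
  2: (5,9) 0 ''
  3: (9,8) 0 ''
  4: (8,3) 1 'c'
  5: (3,1) 0 ''
  6: (1,7) 0 ''
  7: (7,2) 2 'ec'
  8: (2,4) 0 ''
  9: (4,6) 0 ''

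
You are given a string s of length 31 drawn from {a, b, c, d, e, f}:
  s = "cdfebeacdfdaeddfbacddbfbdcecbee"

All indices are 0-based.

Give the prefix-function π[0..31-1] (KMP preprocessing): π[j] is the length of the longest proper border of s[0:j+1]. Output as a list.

[0, 0, 0, 0, 0, 0, 0, 1, 2, 3, 0, 0, 0, 0, 0, 0, 0, 0, 1, 2, 0, 0, 0, 0, 0, 1, 0, 1, 0, 0, 0]

π[0] = 0
j=1 s[j]='d': π[1]=0 (border '')
j=2 s[j]='f': π[2]=0 (border '')
j=3 s[j]='e': π[3]=0 (border '')
j=4 s[j]='b': π[4]=0 (border '')
j=5 s[j]='e': π[5]=0 (border '')
j=6 s[j]='a': π[6]=0 (border '')
j=7 s[j]='c': π[7]=1 (border 'c')
j=8 s[j]='d': π[8]=2 (border 'cd')
j=9 s[j]='f': π[9]=3 (border 'cdf')
j=10 s[j]='d': k: 3→0; π[10]=0 (border '')
j=11 s[j]='a': π[11]=0 (border '')
j=12 s[j]='e': π[12]=0 (border '')
j=13 s[j]='d': π[13]=0 (border '')
j=14 s[j]='d': π[14]=0 (border '')
j=15 s[j]='f': π[15]=0 (border '')
j=16 s[j]='b': π[16]=0 (border '')
j=17 s[j]='a': π[17]=0 (border '')
j=18 s[j]='c': π[18]=1 (border 'c')
j=19 s[j]='d': π[19]=2 (border 'cd')
j=20 s[j]='d': k: 2→0; π[20]=0 (border '')
j=21 s[j]='b': π[21]=0 (border '')
j=22 s[j]='f': π[22]=0 (border '')
j=23 s[j]='b': π[23]=0 (border '')
j=24 s[j]='d': π[24]=0 (border '')
j=25 s[j]='c': π[25]=1 (border 'c')
j=26 s[j]='e': k: 1→0; π[26]=0 (border '')
j=27 s[j]='c': π[27]=1 (border 'c')
j=28 s[j]='b': k: 1→0; π[28]=0 (border '')
j=29 s[j]='e': π[29]=0 (border '')
j=30 s[j]='e': π[30]=0 (border '')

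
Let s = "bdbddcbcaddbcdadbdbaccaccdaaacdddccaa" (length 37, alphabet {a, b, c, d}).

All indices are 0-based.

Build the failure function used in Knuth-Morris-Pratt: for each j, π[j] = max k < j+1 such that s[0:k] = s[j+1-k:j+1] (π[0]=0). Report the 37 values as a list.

π[0] = 0
j=1 s[j]='d': π[1]=0 (border '')
j=2 s[j]='b': π[2]=1 (border 'b')
j=3 s[j]='d': π[3]=2 (border 'bd')
j=4 s[j]='d': k: 2→0; π[4]=0 (border '')
j=5 s[j]='c': π[5]=0 (border '')
j=6 s[j]='b': π[6]=1 (border 'b')
j=7 s[j]='c': k: 1→0; π[7]=0 (border '')
j=8 s[j]='a': π[8]=0 (border '')
j=9 s[j]='d': π[9]=0 (border '')
j=10 s[j]='d': π[10]=0 (border '')
j=11 s[j]='b': π[11]=1 (border 'b')
j=12 s[j]='c': k: 1→0; π[12]=0 (border '')
j=13 s[j]='d': π[13]=0 (border '')
j=14 s[j]='a': π[14]=0 (border '')
j=15 s[j]='d': π[15]=0 (border '')
j=16 s[j]='b': π[16]=1 (border 'b')
j=17 s[j]='d': π[17]=2 (border 'bd')
j=18 s[j]='b': π[18]=3 (border 'bdb')
j=19 s[j]='a': k: 3→1→0; π[19]=0 (border '')
j=20 s[j]='c': π[20]=0 (border '')
j=21 s[j]='c': π[21]=0 (border '')
j=22 s[j]='a': π[22]=0 (border '')
j=23 s[j]='c': π[23]=0 (border '')
j=24 s[j]='c': π[24]=0 (border '')
j=25 s[j]='d': π[25]=0 (border '')
j=26 s[j]='a': π[26]=0 (border '')
j=27 s[j]='a': π[27]=0 (border '')
j=28 s[j]='a': π[28]=0 (border '')
j=29 s[j]='c': π[29]=0 (border '')
j=30 s[j]='d': π[30]=0 (border '')
j=31 s[j]='d': π[31]=0 (border '')
j=32 s[j]='d': π[32]=0 (border '')
j=33 s[j]='c': π[33]=0 (border '')
j=34 s[j]='c': π[34]=0 (border '')
j=35 s[j]='a': π[35]=0 (border '')
j=36 s[j]='a': π[36]=0 (border '')

[0, 0, 1, 2, 0, 0, 1, 0, 0, 0, 0, 1, 0, 0, 0, 0, 1, 2, 3, 0, 0, 0, 0, 0, 0, 0, 0, 0, 0, 0, 0, 0, 0, 0, 0, 0, 0]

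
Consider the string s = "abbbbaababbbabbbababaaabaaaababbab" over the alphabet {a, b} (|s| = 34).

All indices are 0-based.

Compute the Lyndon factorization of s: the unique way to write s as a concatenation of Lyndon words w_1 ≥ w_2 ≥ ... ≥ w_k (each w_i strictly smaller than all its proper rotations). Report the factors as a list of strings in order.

emit factor 1: 'abbbb' (i=0, period=5)
emit factor 2: 'aababbbabbbabab' (i=5, period=15)
emit factor 3: 'aaab' (i=20, period=4)
emit factor 4: 'aaaababbab' (i=24, period=10)

["abbbb", "aababbbabbbabab", "aaab", "aaaababbab"]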